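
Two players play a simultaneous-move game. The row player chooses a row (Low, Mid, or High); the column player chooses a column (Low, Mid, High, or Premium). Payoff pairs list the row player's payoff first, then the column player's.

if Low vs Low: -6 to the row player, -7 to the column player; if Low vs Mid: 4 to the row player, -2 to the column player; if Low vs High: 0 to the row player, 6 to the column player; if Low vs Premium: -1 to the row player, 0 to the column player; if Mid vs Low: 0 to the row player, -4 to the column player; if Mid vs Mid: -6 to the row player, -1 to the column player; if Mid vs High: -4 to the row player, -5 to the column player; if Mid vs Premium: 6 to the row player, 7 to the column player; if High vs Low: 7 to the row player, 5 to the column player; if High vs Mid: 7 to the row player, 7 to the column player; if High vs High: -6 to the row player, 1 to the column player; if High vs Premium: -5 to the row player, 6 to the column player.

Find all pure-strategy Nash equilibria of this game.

Find each player's best response to every opponent strategy; NE are the intersections.
The row player's best responses — vs Low: High (payoff 7); vs Mid: High (payoff 7); vs High: Low (payoff 0); vs Premium: Mid (payoff 6).
The column player's best responses — vs Low: High (payoff 6); vs Mid: Premium (payoff 7); vs High: Mid (payoff 7).
Mutual best responses occur at (Low, High), (Mid, Premium), and (High, Mid); at each, neither player gains by switching.

(Low, High), (Mid, Premium), and (High, Mid)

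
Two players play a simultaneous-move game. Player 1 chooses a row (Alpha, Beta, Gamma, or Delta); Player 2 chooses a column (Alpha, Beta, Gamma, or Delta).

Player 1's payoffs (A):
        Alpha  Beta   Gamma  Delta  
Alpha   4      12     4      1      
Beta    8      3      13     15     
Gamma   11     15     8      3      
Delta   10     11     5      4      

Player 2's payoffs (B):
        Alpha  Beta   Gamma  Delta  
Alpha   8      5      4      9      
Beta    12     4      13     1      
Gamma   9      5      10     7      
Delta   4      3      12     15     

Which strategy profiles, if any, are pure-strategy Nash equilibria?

(Beta, Gamma)

A profile is a Nash equilibrium when each player is best-responding to the other.
Player 1's best responses — vs Alpha: Gamma (payoff 11); vs Beta: Gamma (payoff 15); vs Gamma: Beta (payoff 13); vs Delta: Beta (payoff 15).
Player 2's best responses — vs Alpha: Delta (payoff 9); vs Beta: Gamma (payoff 13); vs Gamma: Gamma (payoff 10); vs Delta: Delta (payoff 15).
The only mutual best response is (Beta, Gamma); neither player gains by switching there.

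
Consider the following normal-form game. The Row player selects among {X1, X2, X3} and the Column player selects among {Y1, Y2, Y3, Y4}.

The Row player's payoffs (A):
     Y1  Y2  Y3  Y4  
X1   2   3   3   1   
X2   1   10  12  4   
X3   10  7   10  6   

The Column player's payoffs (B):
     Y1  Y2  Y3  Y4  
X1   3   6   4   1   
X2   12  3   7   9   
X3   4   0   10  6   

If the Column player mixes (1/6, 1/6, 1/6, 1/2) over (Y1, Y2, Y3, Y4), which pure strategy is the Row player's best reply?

X3

The Row player's best reply maximizes expected payoff against the mix.
X1: (1/6)·2 + (1/6)·3 + (1/6)·3 + (1/2)·1 = 11/6
X2: (1/6)·1 + (1/6)·10 + (1/6)·12 + (1/2)·4 = 35/6
X3: (1/6)·10 + (1/6)·7 + (1/6)·10 + (1/2)·6 = 15/2
Highest expected payoff is 15/2, from X3.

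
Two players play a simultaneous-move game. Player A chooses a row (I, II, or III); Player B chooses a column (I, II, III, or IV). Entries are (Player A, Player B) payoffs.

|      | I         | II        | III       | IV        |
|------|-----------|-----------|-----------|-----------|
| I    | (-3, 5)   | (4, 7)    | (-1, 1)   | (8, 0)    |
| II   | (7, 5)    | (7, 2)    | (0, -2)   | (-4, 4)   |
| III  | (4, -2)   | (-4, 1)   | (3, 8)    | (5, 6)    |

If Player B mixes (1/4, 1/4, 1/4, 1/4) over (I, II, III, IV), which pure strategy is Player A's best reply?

Compute Player A's expected payoff from each pure strategy against the given mix.
I: (1/4)·(-3) + (1/4)·4 + (1/4)·(-1) + (1/4)·8 = 2
II: (1/4)·7 + (1/4)·7 + (1/4)·0 + (1/4)·(-4) = 5/2
III: (1/4)·4 + (1/4)·(-4) + (1/4)·3 + (1/4)·5 = 2
Highest expected payoff is 5/2, from II.

II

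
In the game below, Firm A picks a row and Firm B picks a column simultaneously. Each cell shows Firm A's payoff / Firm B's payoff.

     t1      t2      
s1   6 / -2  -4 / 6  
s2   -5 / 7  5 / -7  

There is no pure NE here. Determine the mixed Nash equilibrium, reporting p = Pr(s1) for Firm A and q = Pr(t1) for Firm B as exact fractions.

p = 7/11, q = 9/20

Each player's mixing probability is pinned down by making the *other* player indifferent.
Firm B indifferent between t1 and t2: p·(-2) + (1−p)·7 = p·6 + (1−p)·(-7) ⟹ 7 + (-9)p = (-7) + 13p ⟹ p = 7/11.
Firm A indifferent between s1 and s2: q·6 + (1−q)·(-4) = q·(-5) + (1−q)·5 ⟹ (-4) + 10q = 5 + (-10)q ⟹ q = 9/20.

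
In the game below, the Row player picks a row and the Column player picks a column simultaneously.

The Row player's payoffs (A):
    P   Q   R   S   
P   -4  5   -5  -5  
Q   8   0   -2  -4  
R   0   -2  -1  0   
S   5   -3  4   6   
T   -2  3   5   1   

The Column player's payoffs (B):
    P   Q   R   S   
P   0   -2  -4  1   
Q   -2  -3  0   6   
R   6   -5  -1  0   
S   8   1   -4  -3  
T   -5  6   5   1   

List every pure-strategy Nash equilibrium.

Find each player's best response to every opponent strategy; NE are the intersections.
The Row player's best responses — vs P: Q (payoff 8); vs Q: P (payoff 5); vs R: T (payoff 5); vs S: S (payoff 6).
The Column player's best responses — vs P: S (payoff 1); vs Q: S (payoff 6); vs R: P (payoff 6); vs S: P (payoff 8); vs T: Q (payoff 6).
No cell has both players best-responding. For instance, the Row player's best reply to R is T, but against T the Column player prefers Q over R.

No pure-strategy Nash equilibrium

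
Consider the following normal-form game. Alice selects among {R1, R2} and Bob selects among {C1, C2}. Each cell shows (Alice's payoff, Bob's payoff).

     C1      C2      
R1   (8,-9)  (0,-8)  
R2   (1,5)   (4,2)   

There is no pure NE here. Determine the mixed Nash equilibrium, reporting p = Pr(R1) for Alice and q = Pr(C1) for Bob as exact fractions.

Each player's mixing probability is pinned down by making the *other* player indifferent.
Bob indifferent between C1 and C2: p·(-9) + (1−p)·5 = p·(-8) + (1−p)·2 ⟹ 5 + (-14)p = 2 + (-10)p ⟹ p = 3/4.
Alice indifferent between R1 and R2: q·8 + (1−q)·0 = q·1 + (1−q)·4 ⟹ 0 + 8q = 4 + (-3)q ⟹ q = 4/11.

p = 3/4, q = 4/11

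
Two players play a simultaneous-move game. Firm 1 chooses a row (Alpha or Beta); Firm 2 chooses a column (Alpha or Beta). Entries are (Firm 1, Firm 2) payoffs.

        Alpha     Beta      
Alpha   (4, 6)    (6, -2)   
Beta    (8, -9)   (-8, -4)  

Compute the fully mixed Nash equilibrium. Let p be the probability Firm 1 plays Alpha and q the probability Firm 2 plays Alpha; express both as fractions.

In a mixed NE each player is indifferent between their pure strategies, so the opponent's mix sets the indifference.
Firm 2 indifferent between Alpha and Beta: p·6 + (1−p)·(-9) = p·(-2) + (1−p)·(-4) ⟹ (-9) + 15p = (-4) + 2p ⟹ p = 5/13.
Firm 1 indifferent between Alpha and Beta: q·4 + (1−q)·6 = q·8 + (1−q)·(-8) ⟹ 6 + (-2)q = (-8) + 16q ⟹ q = 7/9.

p = 5/13, q = 7/9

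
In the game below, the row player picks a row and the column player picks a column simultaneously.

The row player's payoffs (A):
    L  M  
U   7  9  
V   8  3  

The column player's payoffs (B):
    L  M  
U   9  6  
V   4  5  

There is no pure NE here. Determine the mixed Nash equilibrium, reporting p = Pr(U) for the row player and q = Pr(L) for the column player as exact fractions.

p = 1/4, q = 6/7

In a mixed NE each player is indifferent between their pure strategies, so the opponent's mix sets the indifference.
The column player indifferent between L and M: p·9 + (1−p)·4 = p·6 + (1−p)·5 ⟹ 4 + 5p = 5 + 1p ⟹ p = 1/4.
The row player indifferent between U and V: q·7 + (1−q)·9 = q·8 + (1−q)·3 ⟹ 9 + (-2)q = 3 + 5q ⟹ q = 6/7.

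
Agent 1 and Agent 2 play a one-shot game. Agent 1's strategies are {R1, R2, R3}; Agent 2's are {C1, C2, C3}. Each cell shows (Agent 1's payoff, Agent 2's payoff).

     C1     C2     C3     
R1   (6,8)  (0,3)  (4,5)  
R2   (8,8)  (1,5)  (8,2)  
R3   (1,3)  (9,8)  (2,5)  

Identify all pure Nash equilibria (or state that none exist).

Check mutual best responses: a cell is a NE iff neither player can gain by unilaterally deviating.
Agent 1's best responses — vs C1: R2 (payoff 8); vs C2: R3 (payoff 9); vs C3: R2 (payoff 8).
Agent 2's best responses — vs R1: C1 (payoff 8); vs R2: C1 (payoff 8); vs R3: C2 (payoff 8).
Mutual best responses occur at (R2, C1) and (R3, C2); at each, neither player gains by switching.

(R2, C1) and (R3, C2)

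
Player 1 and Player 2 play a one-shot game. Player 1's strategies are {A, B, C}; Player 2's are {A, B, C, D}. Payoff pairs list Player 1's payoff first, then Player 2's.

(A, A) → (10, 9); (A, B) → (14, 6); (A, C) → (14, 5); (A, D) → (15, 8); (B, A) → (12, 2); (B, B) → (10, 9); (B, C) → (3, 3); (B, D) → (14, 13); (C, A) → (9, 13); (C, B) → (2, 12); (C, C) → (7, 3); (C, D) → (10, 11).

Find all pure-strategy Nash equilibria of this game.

Find each player's best response to every opponent strategy; NE are the intersections.
Player 1's best responses — vs A: B (payoff 12); vs B: A (payoff 14); vs C: A (payoff 14); vs D: A (payoff 15).
Player 2's best responses — vs A: A (payoff 9); vs B: D (payoff 13); vs C: A (payoff 13).
No cell has both players best-responding. For instance, Player 1's best reply to D is A, but against A Player 2 prefers A over D.

No pure-strategy Nash equilibrium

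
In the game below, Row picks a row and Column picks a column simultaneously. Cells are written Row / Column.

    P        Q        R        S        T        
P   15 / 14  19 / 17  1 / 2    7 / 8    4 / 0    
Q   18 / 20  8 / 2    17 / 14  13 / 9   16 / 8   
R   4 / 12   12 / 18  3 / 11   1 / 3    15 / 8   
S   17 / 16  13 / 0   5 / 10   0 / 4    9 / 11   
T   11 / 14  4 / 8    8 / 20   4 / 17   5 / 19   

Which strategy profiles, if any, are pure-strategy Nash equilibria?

(P, Q) and (Q, P)

A profile is a Nash equilibrium when each player is best-responding to the other.
Row's best responses — vs P: Q (payoff 18); vs Q: P (payoff 19); vs R: Q (payoff 17); vs S: Q (payoff 13); vs T: Q (payoff 16).
Column's best responses — vs P: Q (payoff 17); vs Q: P (payoff 20); vs R: Q (payoff 18); vs S: P (payoff 16); vs T: R (payoff 20).
Mutual best responses occur at (P, Q) and (Q, P); at each, neither player gains by switching.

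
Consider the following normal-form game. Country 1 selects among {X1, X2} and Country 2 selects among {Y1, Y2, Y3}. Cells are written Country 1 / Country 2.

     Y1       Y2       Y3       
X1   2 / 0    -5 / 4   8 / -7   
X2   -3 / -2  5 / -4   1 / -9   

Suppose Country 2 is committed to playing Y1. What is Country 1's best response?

X1

With Country 2 fixed at Y1, Country 1's payoffs are: X1 → 2, X2 → -3.
The maximum is 2, achieved by X1.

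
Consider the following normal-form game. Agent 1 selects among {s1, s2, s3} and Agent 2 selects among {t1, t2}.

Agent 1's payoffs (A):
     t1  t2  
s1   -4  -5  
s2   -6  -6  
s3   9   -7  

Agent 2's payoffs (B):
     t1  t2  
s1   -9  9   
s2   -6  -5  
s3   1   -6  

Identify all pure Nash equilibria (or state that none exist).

A profile is a Nash equilibrium when each player is best-responding to the other.
Agent 1's best responses — vs t1: s3 (payoff 9); vs t2: s1 (payoff -5).
Agent 2's best responses — vs s1: t2 (payoff 9); vs s2: t2 (payoff -5); vs s3: t1 (payoff 1).
Mutual best responses occur at (s1, t2) and (s3, t1); at each, neither player gains by switching.

(s1, t2) and (s3, t1)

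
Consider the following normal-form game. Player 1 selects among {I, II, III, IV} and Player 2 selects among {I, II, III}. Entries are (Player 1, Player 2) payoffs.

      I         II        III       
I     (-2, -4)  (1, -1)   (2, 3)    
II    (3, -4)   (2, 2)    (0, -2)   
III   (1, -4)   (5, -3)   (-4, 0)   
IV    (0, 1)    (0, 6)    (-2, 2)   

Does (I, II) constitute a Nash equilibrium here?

No

Holding Player 2 at II: Player 1 gets 1 from I but could get 5 by switching to III. Player 1 has a profitable deviation.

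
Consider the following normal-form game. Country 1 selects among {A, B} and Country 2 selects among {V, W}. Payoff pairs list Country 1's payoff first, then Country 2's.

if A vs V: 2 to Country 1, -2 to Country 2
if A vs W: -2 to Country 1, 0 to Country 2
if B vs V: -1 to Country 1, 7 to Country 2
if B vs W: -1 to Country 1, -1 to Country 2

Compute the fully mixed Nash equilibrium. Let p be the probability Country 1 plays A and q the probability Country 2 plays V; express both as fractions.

In a mixed NE each player is indifferent between their pure strategies, so the opponent's mix sets the indifference.
Country 2 indifferent between V and W: p·(-2) + (1−p)·7 = p·0 + (1−p)·(-1) ⟹ 7 + (-9)p = (-1) + 1p ⟹ p = 4/5.
Country 1 indifferent between A and B: q·2 + (1−q)·(-2) = q·(-1) + (1−q)·(-1) ⟹ (-2) + 4q = (-1) + 0q ⟹ q = 1/4.

p = 4/5, q = 1/4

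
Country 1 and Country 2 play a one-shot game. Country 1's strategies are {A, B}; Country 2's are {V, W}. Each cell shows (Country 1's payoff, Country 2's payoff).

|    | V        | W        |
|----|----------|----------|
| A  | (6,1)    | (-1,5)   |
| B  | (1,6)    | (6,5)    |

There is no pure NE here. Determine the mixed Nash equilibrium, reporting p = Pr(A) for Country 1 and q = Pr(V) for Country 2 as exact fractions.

p = 1/5, q = 7/12

In a mixed NE each player is indifferent between their pure strategies, so the opponent's mix sets the indifference.
Country 2 indifferent between V and W: p·1 + (1−p)·6 = p·5 + (1−p)·5 ⟹ 6 + (-5)p = 5 + 0p ⟹ p = 1/5.
Country 1 indifferent between A and B: q·6 + (1−q)·(-1) = q·1 + (1−q)·6 ⟹ (-1) + 7q = 6 + (-5)q ⟹ q = 7/12.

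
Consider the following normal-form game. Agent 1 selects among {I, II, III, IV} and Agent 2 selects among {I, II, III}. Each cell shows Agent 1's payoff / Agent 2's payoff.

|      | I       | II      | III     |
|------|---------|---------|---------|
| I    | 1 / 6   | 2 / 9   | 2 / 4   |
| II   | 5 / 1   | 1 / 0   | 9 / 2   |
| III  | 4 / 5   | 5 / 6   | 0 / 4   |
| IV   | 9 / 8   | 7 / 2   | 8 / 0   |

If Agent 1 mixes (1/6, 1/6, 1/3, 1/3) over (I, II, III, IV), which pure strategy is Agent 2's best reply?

I

Compute Agent 2's expected payoff from each pure strategy against the given mix.
I: (1/6)·6 + (1/6)·1 + (1/3)·5 + (1/3)·8 = 11/2
II: (1/6)·9 + (1/6)·0 + (1/3)·6 + (1/3)·2 = 25/6
III: (1/6)·4 + (1/6)·2 + (1/3)·4 + (1/3)·0 = 7/3
Highest expected payoff is 11/2, from I.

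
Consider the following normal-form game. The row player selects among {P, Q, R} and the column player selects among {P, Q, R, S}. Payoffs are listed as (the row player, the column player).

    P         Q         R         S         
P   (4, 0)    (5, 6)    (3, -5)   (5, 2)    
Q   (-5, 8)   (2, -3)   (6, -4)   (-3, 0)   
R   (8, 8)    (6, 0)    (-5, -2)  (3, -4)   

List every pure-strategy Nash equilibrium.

Check mutual best responses: a cell is a NE iff neither player can gain by unilaterally deviating.
The row player's best responses — vs P: R (payoff 8); vs Q: R (payoff 6); vs R: Q (payoff 6); vs S: P (payoff 5).
The column player's best responses — vs P: Q (payoff 6); vs Q: P (payoff 8); vs R: P (payoff 8).
The only mutual best response is (R, P); neither player gains by switching there.

(R, P)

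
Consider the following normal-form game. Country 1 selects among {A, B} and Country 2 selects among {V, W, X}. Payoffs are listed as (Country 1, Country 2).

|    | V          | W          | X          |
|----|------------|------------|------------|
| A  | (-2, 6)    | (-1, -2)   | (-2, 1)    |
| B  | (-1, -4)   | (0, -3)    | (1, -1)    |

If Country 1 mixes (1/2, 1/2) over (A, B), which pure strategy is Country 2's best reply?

Country 2's best reply maximizes expected payoff against the mix.
V: (1/2)·6 + (1/2)·(-4) = 1
W: (1/2)·(-2) + (1/2)·(-3) = -5/2
X: (1/2)·1 + (1/2)·(-1) = 0
Highest expected payoff is 1, from V.

V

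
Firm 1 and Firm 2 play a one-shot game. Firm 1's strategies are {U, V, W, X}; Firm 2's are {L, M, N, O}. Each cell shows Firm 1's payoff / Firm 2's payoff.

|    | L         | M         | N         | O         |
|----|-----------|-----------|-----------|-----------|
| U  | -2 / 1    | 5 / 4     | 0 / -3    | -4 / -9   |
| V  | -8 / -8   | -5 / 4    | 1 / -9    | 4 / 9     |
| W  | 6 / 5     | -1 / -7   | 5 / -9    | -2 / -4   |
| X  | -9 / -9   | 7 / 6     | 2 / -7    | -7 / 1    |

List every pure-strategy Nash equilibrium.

Check mutual best responses: a cell is a NE iff neither player can gain by unilaterally deviating.
Firm 1's best responses — vs L: W (payoff 6); vs M: X (payoff 7); vs N: W (payoff 5); vs O: V (payoff 4).
Firm 2's best responses — vs U: M (payoff 4); vs V: O (payoff 9); vs W: L (payoff 5); vs X: M (payoff 6).
Mutual best responses occur at (V, O), (W, L), and (X, M); at each, neither player gains by switching.

(V, O), (W, L), and (X, M)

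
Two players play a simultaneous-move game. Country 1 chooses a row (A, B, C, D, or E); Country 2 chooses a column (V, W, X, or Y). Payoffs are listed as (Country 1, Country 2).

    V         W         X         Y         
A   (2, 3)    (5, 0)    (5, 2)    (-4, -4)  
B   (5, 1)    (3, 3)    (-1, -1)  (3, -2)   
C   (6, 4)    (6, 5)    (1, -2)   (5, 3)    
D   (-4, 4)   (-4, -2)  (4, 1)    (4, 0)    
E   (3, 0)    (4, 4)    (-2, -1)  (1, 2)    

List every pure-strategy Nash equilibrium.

(C, W)

A profile is a Nash equilibrium when each player is best-responding to the other.
Country 1's best responses — vs V: C (payoff 6); vs W: C (payoff 6); vs X: A (payoff 5); vs Y: C (payoff 5).
Country 2's best responses — vs A: V (payoff 3); vs B: W (payoff 3); vs C: W (payoff 5); vs D: V (payoff 4); vs E: W (payoff 4).
The only mutual best response is (C, W); neither player gains by switching there.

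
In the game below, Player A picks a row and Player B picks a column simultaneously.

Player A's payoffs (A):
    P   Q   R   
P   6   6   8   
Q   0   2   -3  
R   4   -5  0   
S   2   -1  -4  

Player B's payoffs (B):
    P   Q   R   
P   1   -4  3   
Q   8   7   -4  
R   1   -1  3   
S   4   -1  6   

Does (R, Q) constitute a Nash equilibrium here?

Holding Player B at Q: Player A gets -5 from R but could get 6 by switching to P. Player A has a profitable deviation.

No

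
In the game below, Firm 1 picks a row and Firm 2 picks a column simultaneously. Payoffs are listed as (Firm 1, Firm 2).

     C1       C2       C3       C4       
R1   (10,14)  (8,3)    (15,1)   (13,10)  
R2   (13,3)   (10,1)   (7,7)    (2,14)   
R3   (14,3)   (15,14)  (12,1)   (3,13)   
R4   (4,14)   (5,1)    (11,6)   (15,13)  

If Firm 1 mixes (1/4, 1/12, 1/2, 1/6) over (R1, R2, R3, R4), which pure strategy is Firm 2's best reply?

C4

Firm 2's best reply maximizes expected payoff against the mix.
C1: (1/4)·14 + (1/12)·3 + (1/2)·3 + (1/6)·14 = 91/12
C2: (1/4)·3 + (1/12)·1 + (1/2)·14 + (1/6)·1 = 8
C3: (1/4)·1 + (1/12)·7 + (1/2)·1 + (1/6)·6 = 7/3
C4: (1/4)·10 + (1/12)·14 + (1/2)·13 + (1/6)·13 = 37/3
Highest expected payoff is 37/3, from C4.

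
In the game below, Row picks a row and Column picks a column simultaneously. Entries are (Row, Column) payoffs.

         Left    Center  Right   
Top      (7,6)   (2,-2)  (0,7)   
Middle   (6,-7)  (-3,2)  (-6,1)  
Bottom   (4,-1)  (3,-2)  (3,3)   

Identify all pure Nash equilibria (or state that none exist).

(Bottom, Right)

Find each player's best response to every opponent strategy; NE are the intersections.
Row's best responses — vs Left: Top (payoff 7); vs Center: Bottom (payoff 3); vs Right: Bottom (payoff 3).
Column's best responses — vs Top: Right (payoff 7); vs Middle: Center (payoff 2); vs Bottom: Right (payoff 3).
The only mutual best response is (Bottom, Right); neither player gains by switching there.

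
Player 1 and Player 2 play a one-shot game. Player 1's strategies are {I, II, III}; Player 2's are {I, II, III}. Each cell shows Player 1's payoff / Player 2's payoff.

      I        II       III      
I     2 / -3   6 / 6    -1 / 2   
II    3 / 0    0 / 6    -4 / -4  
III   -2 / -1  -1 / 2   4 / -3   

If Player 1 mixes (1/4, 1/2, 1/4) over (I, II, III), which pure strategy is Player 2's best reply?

II

Compute Player 2's expected payoff from each pure strategy against the given mix.
I: (1/4)·(-3) + (1/2)·0 + (1/4)·(-1) = -1
II: (1/4)·6 + (1/2)·6 + (1/4)·2 = 5
III: (1/4)·2 + (1/2)·(-4) + (1/4)·(-3) = -9/4
Highest expected payoff is 5, from II.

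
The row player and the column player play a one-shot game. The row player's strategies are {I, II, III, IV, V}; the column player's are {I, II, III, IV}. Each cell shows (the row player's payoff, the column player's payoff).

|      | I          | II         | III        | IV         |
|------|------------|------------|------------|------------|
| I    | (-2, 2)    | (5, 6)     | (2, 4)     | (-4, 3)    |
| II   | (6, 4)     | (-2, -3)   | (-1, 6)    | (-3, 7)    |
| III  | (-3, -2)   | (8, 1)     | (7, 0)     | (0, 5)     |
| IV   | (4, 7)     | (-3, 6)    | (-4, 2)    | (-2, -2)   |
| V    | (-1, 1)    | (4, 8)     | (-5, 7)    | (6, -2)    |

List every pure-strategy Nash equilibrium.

Check mutual best responses: a cell is a NE iff neither player can gain by unilaterally deviating.
The row player's best responses — vs I: II (payoff 6); vs II: III (payoff 8); vs III: III (payoff 7); vs IV: V (payoff 6).
The column player's best responses — vs I: II (payoff 6); vs II: IV (payoff 7); vs III: IV (payoff 5); vs IV: I (payoff 7); vs V: II (payoff 8).
No cell has both players best-responding. For instance, the row player's best reply to II is III, but against III the column player prefers IV over II.

There is no pure-strategy Nash equilibrium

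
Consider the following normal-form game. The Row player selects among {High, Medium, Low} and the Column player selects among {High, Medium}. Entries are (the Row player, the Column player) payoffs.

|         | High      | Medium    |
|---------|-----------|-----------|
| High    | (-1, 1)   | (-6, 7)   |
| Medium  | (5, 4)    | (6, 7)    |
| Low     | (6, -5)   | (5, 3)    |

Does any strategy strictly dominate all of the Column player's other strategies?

Medium

Check whether one of the Column player's strategies beats all alternatives regardless of what the opponent does.
Medium strictly dominates: vs High: 7 > 1; vs Medium: 7 > 4; vs Low: 3 > -5.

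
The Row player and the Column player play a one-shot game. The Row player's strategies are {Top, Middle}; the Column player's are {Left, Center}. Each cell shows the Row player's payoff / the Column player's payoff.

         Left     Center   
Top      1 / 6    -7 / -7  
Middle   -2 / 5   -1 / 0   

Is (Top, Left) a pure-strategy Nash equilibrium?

Holding the Column player at Left: the Row player gets 1 from Top, versus -2 from Middle. No profitable deviation for the Row player.
Holding the Row player at Top: the Column player gets 6 from Left, versus -7 from Center. No profitable deviation for the Column player either.

Yes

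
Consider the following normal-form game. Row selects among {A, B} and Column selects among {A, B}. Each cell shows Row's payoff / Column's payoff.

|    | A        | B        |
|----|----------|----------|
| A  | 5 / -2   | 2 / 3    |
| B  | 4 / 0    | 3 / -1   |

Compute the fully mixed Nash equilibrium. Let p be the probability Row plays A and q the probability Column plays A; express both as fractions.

p = 1/6, q = 1/2

In a mixed NE each player is indifferent between their pure strategies, so the opponent's mix sets the indifference.
Column indifferent between A and B: p·(-2) + (1−p)·0 = p·3 + (1−p)·(-1) ⟹ 0 + (-2)p = (-1) + 4p ⟹ p = 1/6.
Row indifferent between A and B: q·5 + (1−q)·2 = q·4 + (1−q)·3 ⟹ 2 + 3q = 3 + 1q ⟹ q = 1/2.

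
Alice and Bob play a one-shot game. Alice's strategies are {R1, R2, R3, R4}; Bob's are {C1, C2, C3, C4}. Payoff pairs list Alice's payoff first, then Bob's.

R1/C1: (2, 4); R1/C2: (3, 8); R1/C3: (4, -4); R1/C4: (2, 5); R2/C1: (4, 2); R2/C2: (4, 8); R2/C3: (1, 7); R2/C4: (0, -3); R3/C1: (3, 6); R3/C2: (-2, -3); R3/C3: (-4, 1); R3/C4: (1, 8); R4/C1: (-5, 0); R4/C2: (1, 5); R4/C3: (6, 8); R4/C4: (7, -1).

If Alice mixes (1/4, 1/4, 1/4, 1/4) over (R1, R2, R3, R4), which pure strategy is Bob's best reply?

Compute Bob's expected payoff from each pure strategy against the given mix.
C1: (1/4)·4 + (1/4)·2 + (1/4)·6 + (1/4)·0 = 3
C2: (1/4)·8 + (1/4)·8 + (1/4)·(-3) + (1/4)·5 = 9/2
C3: (1/4)·(-4) + (1/4)·7 + (1/4)·1 + (1/4)·8 = 3
C4: (1/4)·5 + (1/4)·(-3) + (1/4)·8 + (1/4)·(-1) = 9/4
Highest expected payoff is 9/2, from C2.

C2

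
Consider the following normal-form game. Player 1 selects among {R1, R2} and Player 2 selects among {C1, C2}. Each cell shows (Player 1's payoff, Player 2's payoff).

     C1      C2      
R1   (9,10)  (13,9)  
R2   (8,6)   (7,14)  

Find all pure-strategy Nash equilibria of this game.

(R1, C1)

Check mutual best responses: a cell is a NE iff neither player can gain by unilaterally deviating.
Player 1's best responses — vs C1: R1 (payoff 9); vs C2: R1 (payoff 13).
Player 2's best responses — vs R1: C1 (payoff 10); vs R2: C2 (payoff 14).
The only mutual best response is (R1, C1); neither player gains by switching there.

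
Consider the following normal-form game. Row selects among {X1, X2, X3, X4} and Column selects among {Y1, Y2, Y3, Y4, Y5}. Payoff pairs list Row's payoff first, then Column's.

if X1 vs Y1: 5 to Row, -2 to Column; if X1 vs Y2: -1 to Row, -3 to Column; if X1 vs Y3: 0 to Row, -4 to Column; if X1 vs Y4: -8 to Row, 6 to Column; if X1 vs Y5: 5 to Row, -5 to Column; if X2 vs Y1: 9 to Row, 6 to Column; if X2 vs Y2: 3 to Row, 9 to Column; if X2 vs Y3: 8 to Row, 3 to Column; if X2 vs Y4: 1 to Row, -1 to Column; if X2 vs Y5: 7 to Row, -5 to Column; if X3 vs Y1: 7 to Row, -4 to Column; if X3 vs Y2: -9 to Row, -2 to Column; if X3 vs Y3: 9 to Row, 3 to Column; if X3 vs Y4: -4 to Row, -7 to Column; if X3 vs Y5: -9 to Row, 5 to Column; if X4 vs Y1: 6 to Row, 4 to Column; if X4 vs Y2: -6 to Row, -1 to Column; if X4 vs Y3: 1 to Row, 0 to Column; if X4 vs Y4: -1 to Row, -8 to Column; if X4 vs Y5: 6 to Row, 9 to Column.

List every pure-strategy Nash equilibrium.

(X2, Y2)

Check mutual best responses: a cell is a NE iff neither player can gain by unilaterally deviating.
Row's best responses — vs Y1: X2 (payoff 9); vs Y2: X2 (payoff 3); vs Y3: X3 (payoff 9); vs Y4: X2 (payoff 1); vs Y5: X2 (payoff 7).
Column's best responses — vs X1: Y4 (payoff 6); vs X2: Y2 (payoff 9); vs X3: Y5 (payoff 5); vs X4: Y5 (payoff 9).
The only mutual best response is (X2, Y2); neither player gains by switching there.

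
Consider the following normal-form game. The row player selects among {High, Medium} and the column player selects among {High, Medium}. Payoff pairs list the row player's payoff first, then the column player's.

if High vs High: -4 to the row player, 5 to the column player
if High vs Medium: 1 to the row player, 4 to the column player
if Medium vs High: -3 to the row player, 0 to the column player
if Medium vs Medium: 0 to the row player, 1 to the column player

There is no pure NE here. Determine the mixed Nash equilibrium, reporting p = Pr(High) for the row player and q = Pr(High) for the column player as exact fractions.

p = 1/2, q = 1/2

Each player's mixing probability is pinned down by making the *other* player indifferent.
The column player indifferent between High and Medium: p·5 + (1−p)·0 = p·4 + (1−p)·1 ⟹ 0 + 5p = 1 + 3p ⟹ p = 1/2.
The row player indifferent between High and Medium: q·(-4) + (1−q)·1 = q·(-3) + (1−q)·0 ⟹ 1 + (-5)q = 0 + (-3)q ⟹ q = 1/2.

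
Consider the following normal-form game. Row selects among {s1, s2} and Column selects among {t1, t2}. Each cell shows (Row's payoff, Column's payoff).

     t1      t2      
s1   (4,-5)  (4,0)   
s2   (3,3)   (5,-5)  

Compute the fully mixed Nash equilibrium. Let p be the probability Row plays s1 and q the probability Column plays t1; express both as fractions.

Each player's mixing probability is pinned down by making the *other* player indifferent.
Column indifferent between t1 and t2: p·(-5) + (1−p)·3 = p·0 + (1−p)·(-5) ⟹ 3 + (-8)p = (-5) + 5p ⟹ p = 8/13.
Row indifferent between s1 and s2: q·4 + (1−q)·4 = q·3 + (1−q)·5 ⟹ 4 + 0q = 5 + (-2)q ⟹ q = 1/2.

p = 8/13, q = 1/2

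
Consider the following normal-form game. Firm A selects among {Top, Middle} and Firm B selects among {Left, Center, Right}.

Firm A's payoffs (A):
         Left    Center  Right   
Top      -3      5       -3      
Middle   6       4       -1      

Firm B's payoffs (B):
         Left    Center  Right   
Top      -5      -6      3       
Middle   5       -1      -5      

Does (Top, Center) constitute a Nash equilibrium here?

No

Holding Firm B at Center: Firm A gets 5 from Top, versus 4 from Middle. No profitable deviation for Firm A.
Holding Firm A at Top: Firm B gets -6 from Center but could get 3 by switching to Right. Firm B has a profitable deviation.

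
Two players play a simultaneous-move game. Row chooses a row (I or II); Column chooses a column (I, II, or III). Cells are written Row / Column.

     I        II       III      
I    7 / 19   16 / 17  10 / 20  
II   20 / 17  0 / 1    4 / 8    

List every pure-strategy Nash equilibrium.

(I, III) and (II, I)

Check mutual best responses: a cell is a NE iff neither player can gain by unilaterally deviating.
Row's best responses — vs I: II (payoff 20); vs II: I (payoff 16); vs III: I (payoff 10).
Column's best responses — vs I: III (payoff 20); vs II: I (payoff 17).
Mutual best responses occur at (I, III) and (II, I); at each, neither player gains by switching.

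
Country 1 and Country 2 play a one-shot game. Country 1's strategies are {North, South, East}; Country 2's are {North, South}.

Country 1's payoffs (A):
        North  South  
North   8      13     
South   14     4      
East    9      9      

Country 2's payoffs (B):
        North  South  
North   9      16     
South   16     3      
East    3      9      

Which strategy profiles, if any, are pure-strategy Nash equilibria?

Check mutual best responses: a cell is a NE iff neither player can gain by unilaterally deviating.
Country 1's best responses — vs North: South (payoff 14); vs South: North (payoff 13).
Country 2's best responses — vs North: South (payoff 16); vs South: North (payoff 16); vs East: South (payoff 9).
Mutual best responses occur at (North, South) and (South, North); at each, neither player gains by switching.

(North, South) and (South, North)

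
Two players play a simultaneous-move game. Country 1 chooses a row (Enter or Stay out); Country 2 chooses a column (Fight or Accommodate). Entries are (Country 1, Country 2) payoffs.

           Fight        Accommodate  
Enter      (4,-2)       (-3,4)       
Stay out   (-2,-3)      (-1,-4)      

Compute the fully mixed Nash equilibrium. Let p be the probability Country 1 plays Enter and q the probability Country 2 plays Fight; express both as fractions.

In a mixed NE each player is indifferent between their pure strategies, so the opponent's mix sets the indifference.
Country 2 indifferent between Fight and Accommodate: p·(-2) + (1−p)·(-3) = p·4 + (1−p)·(-4) ⟹ (-3) + 1p = (-4) + 8p ⟹ p = 1/7.
Country 1 indifferent between Enter and Stay out: q·4 + (1−q)·(-3) = q·(-2) + (1−q)·(-1) ⟹ (-3) + 7q = (-1) + (-1)q ⟹ q = 1/4.

p = 1/7, q = 1/4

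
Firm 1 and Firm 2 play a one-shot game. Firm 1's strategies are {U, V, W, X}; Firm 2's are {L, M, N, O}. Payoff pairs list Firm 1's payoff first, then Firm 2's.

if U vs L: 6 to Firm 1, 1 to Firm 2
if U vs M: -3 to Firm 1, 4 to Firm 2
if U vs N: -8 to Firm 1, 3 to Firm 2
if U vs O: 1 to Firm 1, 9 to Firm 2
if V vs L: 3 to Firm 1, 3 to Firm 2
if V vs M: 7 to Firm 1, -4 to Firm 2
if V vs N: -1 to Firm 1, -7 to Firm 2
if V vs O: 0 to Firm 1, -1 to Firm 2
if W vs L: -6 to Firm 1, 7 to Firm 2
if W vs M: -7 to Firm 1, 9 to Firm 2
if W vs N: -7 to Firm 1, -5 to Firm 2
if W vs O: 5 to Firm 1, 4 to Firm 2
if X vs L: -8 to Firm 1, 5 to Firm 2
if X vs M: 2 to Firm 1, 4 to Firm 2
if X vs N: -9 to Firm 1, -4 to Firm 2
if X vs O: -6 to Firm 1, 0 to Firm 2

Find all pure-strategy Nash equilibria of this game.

There is no pure-strategy Nash equilibrium

Check mutual best responses: a cell is a NE iff neither player can gain by unilaterally deviating.
Firm 1's best responses — vs L: U (payoff 6); vs M: V (payoff 7); vs N: V (payoff -1); vs O: W (payoff 5).
Firm 2's best responses — vs U: O (payoff 9); vs V: L (payoff 3); vs W: M (payoff 9); vs X: L (payoff 5).
No cell has both players best-responding. For instance, Firm 1's best reply to L is U, but against U Firm 2 prefers O over L.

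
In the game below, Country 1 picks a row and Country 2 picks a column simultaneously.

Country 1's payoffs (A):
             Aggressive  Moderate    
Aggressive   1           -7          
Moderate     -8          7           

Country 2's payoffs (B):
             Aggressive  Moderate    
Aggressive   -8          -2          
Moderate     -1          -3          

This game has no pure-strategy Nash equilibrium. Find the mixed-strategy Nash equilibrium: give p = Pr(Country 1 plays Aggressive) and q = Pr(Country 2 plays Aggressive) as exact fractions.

p = 1/4, q = 14/23

Each player's mixing probability is pinned down by making the *other* player indifferent.
Country 2 indifferent between Aggressive and Moderate: p·(-8) + (1−p)·(-1) = p·(-2) + (1−p)·(-3) ⟹ (-1) + (-7)p = (-3) + 1p ⟹ p = 1/4.
Country 1 indifferent between Aggressive and Moderate: q·1 + (1−q)·(-7) = q·(-8) + (1−q)·7 ⟹ (-7) + 8q = 7 + (-15)q ⟹ q = 14/23.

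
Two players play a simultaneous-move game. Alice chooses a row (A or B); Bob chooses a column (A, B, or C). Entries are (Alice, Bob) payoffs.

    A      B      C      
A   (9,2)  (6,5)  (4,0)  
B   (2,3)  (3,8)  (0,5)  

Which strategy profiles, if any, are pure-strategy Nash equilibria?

(A, B)

A profile is a Nash equilibrium when each player is best-responding to the other.
Alice's best responses — vs A: A (payoff 9); vs B: A (payoff 6); vs C: A (payoff 4).
Bob's best responses — vs A: B (payoff 5); vs B: B (payoff 8).
The only mutual best response is (A, B); neither player gains by switching there.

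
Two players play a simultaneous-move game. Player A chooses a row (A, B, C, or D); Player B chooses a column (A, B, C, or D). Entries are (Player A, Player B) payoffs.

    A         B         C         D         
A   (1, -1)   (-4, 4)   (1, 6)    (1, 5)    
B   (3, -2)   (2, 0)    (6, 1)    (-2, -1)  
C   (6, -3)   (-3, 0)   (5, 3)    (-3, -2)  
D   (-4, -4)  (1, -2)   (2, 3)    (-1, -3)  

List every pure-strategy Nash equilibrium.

(B, C)

A profile is a Nash equilibrium when each player is best-responding to the other.
Player A's best responses — vs A: C (payoff 6); vs B: B (payoff 2); vs C: B (payoff 6); vs D: A (payoff 1).
Player B's best responses — vs A: C (payoff 6); vs B: C (payoff 1); vs C: C (payoff 3); vs D: C (payoff 3).
The only mutual best response is (B, C); neither player gains by switching there.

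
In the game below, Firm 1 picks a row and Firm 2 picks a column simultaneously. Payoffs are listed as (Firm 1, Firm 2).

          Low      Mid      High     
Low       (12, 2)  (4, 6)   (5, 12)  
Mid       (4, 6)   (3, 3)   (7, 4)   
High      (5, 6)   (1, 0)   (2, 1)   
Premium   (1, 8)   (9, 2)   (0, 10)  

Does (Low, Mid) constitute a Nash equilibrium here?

Holding Firm 2 at Mid: Firm 1 gets 4 from Low but could get 9 by switching to Premium. Firm 1 has a profitable deviation.

No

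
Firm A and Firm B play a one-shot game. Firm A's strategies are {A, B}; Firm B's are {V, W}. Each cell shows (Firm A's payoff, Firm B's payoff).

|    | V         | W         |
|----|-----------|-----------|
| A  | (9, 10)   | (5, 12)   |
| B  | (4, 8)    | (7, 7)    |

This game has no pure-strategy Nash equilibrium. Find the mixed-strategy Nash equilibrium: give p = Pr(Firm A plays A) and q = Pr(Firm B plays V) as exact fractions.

p = 1/3, q = 2/7

Each player's mixing probability is pinned down by making the *other* player indifferent.
Firm B indifferent between V and W: p·10 + (1−p)·8 = p·12 + (1−p)·7 ⟹ 8 + 2p = 7 + 5p ⟹ p = 1/3.
Firm A indifferent between A and B: q·9 + (1−q)·5 = q·4 + (1−q)·7 ⟹ 5 + 4q = 7 + (-3)q ⟹ q = 2/7.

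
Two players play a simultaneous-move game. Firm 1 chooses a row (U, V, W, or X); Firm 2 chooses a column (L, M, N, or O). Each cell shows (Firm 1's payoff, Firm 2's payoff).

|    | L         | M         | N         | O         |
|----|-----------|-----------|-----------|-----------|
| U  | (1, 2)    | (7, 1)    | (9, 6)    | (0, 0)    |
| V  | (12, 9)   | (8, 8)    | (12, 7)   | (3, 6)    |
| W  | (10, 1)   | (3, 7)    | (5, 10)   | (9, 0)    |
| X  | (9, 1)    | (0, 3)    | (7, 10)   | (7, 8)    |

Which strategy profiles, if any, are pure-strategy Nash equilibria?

Check mutual best responses: a cell is a NE iff neither player can gain by unilaterally deviating.
Firm 1's best responses — vs L: V (payoff 12); vs M: V (payoff 8); vs N: V (payoff 12); vs O: W (payoff 9).
Firm 2's best responses — vs U: N (payoff 6); vs V: L (payoff 9); vs W: N (payoff 10); vs X: N (payoff 10).
The only mutual best response is (V, L); neither player gains by switching there.

(V, L)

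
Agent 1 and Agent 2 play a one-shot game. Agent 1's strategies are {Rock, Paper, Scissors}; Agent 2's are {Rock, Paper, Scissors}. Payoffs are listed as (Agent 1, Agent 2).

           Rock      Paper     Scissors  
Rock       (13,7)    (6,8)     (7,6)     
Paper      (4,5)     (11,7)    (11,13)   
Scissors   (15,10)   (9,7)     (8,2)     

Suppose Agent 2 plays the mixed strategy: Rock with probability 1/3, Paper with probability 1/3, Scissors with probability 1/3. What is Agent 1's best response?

Compute Agent 1's expected payoff from each pure strategy against the given mix.
Rock: (1/3)·13 + (1/3)·6 + (1/3)·7 = 26/3
Paper: (1/3)·4 + (1/3)·11 + (1/3)·11 = 26/3
Scissors: (1/3)·15 + (1/3)·9 + (1/3)·8 = 32/3
Highest expected payoff is 32/3, from Scissors.

Scissors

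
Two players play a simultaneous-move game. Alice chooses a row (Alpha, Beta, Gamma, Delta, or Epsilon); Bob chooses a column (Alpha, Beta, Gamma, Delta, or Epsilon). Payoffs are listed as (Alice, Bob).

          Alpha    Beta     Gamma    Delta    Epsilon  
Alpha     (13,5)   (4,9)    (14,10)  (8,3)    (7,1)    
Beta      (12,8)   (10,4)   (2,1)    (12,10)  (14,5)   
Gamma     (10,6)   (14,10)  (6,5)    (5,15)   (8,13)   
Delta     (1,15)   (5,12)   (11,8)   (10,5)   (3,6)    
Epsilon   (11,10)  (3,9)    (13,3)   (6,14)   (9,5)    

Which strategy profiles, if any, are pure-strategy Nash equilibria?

(Alpha, Gamma) and (Beta, Delta)

Find each player's best response to every opponent strategy; NE are the intersections.
Alice's best responses — vs Alpha: Alpha (payoff 13); vs Beta: Gamma (payoff 14); vs Gamma: Alpha (payoff 14); vs Delta: Beta (payoff 12); vs Epsilon: Beta (payoff 14).
Bob's best responses — vs Alpha: Gamma (payoff 10); vs Beta: Delta (payoff 10); vs Gamma: Delta (payoff 15); vs Delta: Alpha (payoff 15); vs Epsilon: Delta (payoff 14).
Mutual best responses occur at (Alpha, Gamma) and (Beta, Delta); at each, neither player gains by switching.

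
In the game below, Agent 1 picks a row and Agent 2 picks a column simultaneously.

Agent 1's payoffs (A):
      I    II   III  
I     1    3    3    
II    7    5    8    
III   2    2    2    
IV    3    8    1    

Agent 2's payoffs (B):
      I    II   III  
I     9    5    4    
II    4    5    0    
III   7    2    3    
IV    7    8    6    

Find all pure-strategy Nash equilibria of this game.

Check mutual best responses: a cell is a NE iff neither player can gain by unilaterally deviating.
Agent 1's best responses — vs I: II (payoff 7); vs II: IV (payoff 8); vs III: II (payoff 8).
Agent 2's best responses — vs I: I (payoff 9); vs II: II (payoff 5); vs III: I (payoff 7); vs IV: II (payoff 8).
The only mutual best response is (IV, II); neither player gains by switching there.

(IV, II)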